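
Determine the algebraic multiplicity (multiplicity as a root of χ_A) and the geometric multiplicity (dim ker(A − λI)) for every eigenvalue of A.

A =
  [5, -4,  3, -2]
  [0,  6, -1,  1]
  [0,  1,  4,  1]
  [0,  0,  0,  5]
λ = 5: alg = 4, geom = 2

Step 1 — factor the characteristic polynomial to read off the algebraic multiplicities:
  χ_A(x) = (x - 5)^4

Step 2 — compute geometric multiplicities via the rank-nullity identity g(λ) = n − rank(A − λI):
  rank(A − (5)·I) = 2, so dim ker(A − (5)·I) = n − 2 = 2

Summary:
  λ = 5: algebraic multiplicity = 4, geometric multiplicity = 2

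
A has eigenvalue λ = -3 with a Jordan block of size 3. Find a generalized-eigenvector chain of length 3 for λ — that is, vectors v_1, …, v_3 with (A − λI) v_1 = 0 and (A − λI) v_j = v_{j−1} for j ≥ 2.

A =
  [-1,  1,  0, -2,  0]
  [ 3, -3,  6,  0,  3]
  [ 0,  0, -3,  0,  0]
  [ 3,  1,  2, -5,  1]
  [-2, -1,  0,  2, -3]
A Jordan chain for λ = -3 of length 3:
v_1 = (1, 0, 0, 1, -1)ᵀ
v_2 = (2, 3, 0, 3, -2)ᵀ
v_3 = (1, 0, 0, 0, 0)ᵀ

Let N = A − (-3)·I. We want v_3 with N^3 v_3 = 0 but N^2 v_3 ≠ 0; then v_{j-1} := N · v_j for j = 3, …, 2.

Pick v_3 = (1, 0, 0, 0, 0)ᵀ.
Then v_2 = N · v_3 = (2, 3, 0, 3, -2)ᵀ.
Then v_1 = N · v_2 = (1, 0, 0, 1, -1)ᵀ.

Sanity check: (A − (-3)·I) v_1 = (0, 0, 0, 0, 0)ᵀ = 0. ✓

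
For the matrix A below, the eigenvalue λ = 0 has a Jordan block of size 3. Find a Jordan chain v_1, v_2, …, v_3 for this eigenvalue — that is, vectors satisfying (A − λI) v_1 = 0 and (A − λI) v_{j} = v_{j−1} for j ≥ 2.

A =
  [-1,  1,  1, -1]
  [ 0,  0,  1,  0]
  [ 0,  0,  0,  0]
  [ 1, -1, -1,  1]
A Jordan chain for λ = 0 of length 3:
v_1 = (1, 0, 0, -1)ᵀ
v_2 = (1, 1, 0, -1)ᵀ
v_3 = (0, 0, 1, 0)ᵀ

Let N = A − (0)·I. We want v_3 with N^3 v_3 = 0 but N^2 v_3 ≠ 0; then v_{j-1} := N · v_j for j = 3, …, 2.

Pick v_3 = (0, 0, 1, 0)ᵀ.
Then v_2 = N · v_3 = (1, 1, 0, -1)ᵀ.
Then v_1 = N · v_2 = (1, 0, 0, -1)ᵀ.

Sanity check: (A − (0)·I) v_1 = (0, 0, 0, 0)ᵀ = 0. ✓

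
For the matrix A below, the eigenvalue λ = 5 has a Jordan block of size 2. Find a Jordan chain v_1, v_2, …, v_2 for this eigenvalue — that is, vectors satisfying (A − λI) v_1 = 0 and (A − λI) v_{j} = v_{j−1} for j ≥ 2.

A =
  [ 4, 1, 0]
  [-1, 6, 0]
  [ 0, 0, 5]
A Jordan chain for λ = 5 of length 2:
v_1 = (-1, -1, 0)ᵀ
v_2 = (1, 0, 0)ᵀ

Let N = A − (5)·I. We want v_2 with N^2 v_2 = 0 but N^1 v_2 ≠ 0; then v_{j-1} := N · v_j for j = 2, …, 2.

Pick v_2 = (1, 0, 0)ᵀ.
Then v_1 = N · v_2 = (-1, -1, 0)ᵀ.

Sanity check: (A − (5)·I) v_1 = (0, 0, 0)ᵀ = 0. ✓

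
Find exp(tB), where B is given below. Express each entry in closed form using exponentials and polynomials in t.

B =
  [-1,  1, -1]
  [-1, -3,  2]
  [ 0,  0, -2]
e^{tB} =
  [t*exp(-2*t) + exp(-2*t), t*exp(-2*t), t^2*exp(-2*t)/2 - t*exp(-2*t)]
  [-t*exp(-2*t), -t*exp(-2*t) + exp(-2*t), -t^2*exp(-2*t)/2 + 2*t*exp(-2*t)]
  [0, 0, exp(-2*t)]

Strategy: write B = P · J · P⁻¹ where J is a Jordan canonical form, so e^{tB} = P · e^{tJ} · P⁻¹, and e^{tJ} can be computed block-by-block.

B has Jordan form
J =
  [-2,  1,  0]
  [ 0, -2,  1]
  [ 0,  0, -2]
(up to reordering of blocks).

Per-block formulas:
  For a 3×3 Jordan block J_3(-2): exp(t · J_3(-2)) = e^(-2t)·(I + t·N + (t^2/2)·N^2), where N is the 3×3 nilpotent shift.

After assembling e^{tJ} and conjugating by P, we get:

e^{tB} =
  [t*exp(-2*t) + exp(-2*t), t*exp(-2*t), t^2*exp(-2*t)/2 - t*exp(-2*t)]
  [-t*exp(-2*t), -t*exp(-2*t) + exp(-2*t), -t^2*exp(-2*t)/2 + 2*t*exp(-2*t)]
  [0, 0, exp(-2*t)]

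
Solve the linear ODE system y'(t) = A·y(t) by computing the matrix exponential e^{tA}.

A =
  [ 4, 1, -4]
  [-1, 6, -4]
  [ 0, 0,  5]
e^{tA} =
  [-t*exp(5*t) + exp(5*t), t*exp(5*t), -4*t*exp(5*t)]
  [-t*exp(5*t), t*exp(5*t) + exp(5*t), -4*t*exp(5*t)]
  [0, 0, exp(5*t)]

Strategy: write A = P · J · P⁻¹ where J is a Jordan canonical form, so e^{tA} = P · e^{tJ} · P⁻¹, and e^{tJ} can be computed block-by-block.

A has Jordan form
J =
  [5, 1, 0]
  [0, 5, 0]
  [0, 0, 5]
(up to reordering of blocks).

Per-block formulas:
  For a 1×1 block at λ = 5: exp(t · [5]) = [e^(5t)].
  For a 2×2 Jordan block J_2(5): exp(t · J_2(5)) = e^(5t)·(I + t·N), where N is the 2×2 nilpotent shift.

After assembling e^{tJ} and conjugating by P, we get:

e^{tA} =
  [-t*exp(5*t) + exp(5*t), t*exp(5*t), -4*t*exp(5*t)]
  [-t*exp(5*t), t*exp(5*t) + exp(5*t), -4*t*exp(5*t)]
  [0, 0, exp(5*t)]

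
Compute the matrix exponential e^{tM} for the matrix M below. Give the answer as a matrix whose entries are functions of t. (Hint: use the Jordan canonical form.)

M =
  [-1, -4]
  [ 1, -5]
e^{tM} =
  [2*t*exp(-3*t) + exp(-3*t), -4*t*exp(-3*t)]
  [t*exp(-3*t), -2*t*exp(-3*t) + exp(-3*t)]

Strategy: write M = P · J · P⁻¹ where J is a Jordan canonical form, so e^{tM} = P · e^{tJ} · P⁻¹, and e^{tJ} can be computed block-by-block.

M has Jordan form
J =
  [-3,  1]
  [ 0, -3]
(up to reordering of blocks).

Per-block formulas:
  For a 2×2 Jordan block J_2(-3): exp(t · J_2(-3)) = e^(-3t)·(I + t·N), where N is the 2×2 nilpotent shift.

After assembling e^{tJ} and conjugating by P, we get:

e^{tM} =
  [2*t*exp(-3*t) + exp(-3*t), -4*t*exp(-3*t)]
  [t*exp(-3*t), -2*t*exp(-3*t) + exp(-3*t)]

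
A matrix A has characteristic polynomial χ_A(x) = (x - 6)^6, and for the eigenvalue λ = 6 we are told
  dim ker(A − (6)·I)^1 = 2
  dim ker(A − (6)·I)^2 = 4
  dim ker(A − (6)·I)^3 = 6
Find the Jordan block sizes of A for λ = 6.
Block sizes for λ = 6: [3, 3]

From the dimensions of kernels of powers, the number of Jordan blocks of size at least j is d_j − d_{j−1} where d_j = dim ker(N^j) (with d_0 = 0). Computing the differences gives [2, 2, 2].
The number of blocks of size exactly k is (#blocks of size ≥ k) − (#blocks of size ≥ k + 1), so the partition is: 2 block(s) of size 3.
In nonincreasing order the block sizes are [3, 3].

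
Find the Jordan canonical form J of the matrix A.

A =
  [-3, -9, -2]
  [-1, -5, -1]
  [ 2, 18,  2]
J_3(-2)

The characteristic polynomial is
  det(x·I − A) = x^3 + 6*x^2 + 12*x + 8 = (x + 2)^3

Eigenvalues and multiplicities (the geometric multiplicity of λ is n − rank(A − λI), which equals the number of Jordan blocks for λ):
  λ = -2: algebraic multiplicity = 3, geometric multiplicity = 1

Determining the block sizes for each eigenvalue:
  λ = -2: one block (gm = 1), so the single block has size am = 3 → block sizes [3]

Assembling the blocks gives a Jordan form
J =
  [-2,  1,  0]
  [ 0, -2,  1]
  [ 0,  0, -2]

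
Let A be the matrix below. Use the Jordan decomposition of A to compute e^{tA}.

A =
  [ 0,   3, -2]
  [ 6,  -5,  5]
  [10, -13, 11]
e^{tA} =
  [t^2*exp(2*t) - 2*t*exp(2*t) + exp(2*t), -t^2*exp(2*t)/2 + 3*t*exp(2*t), t^2*exp(2*t)/2 - 2*t*exp(2*t)]
  [-2*t^2*exp(2*t) + 6*t*exp(2*t), t^2*exp(2*t) - 7*t*exp(2*t) + exp(2*t), -t^2*exp(2*t) + 5*t*exp(2*t)]
  [-4*t^2*exp(2*t) + 10*t*exp(2*t), 2*t^2*exp(2*t) - 13*t*exp(2*t), -2*t^2*exp(2*t) + 9*t*exp(2*t) + exp(2*t)]

Strategy: write A = P · J · P⁻¹ where J is a Jordan canonical form, so e^{tA} = P · e^{tJ} · P⁻¹, and e^{tJ} can be computed block-by-block.

A has Jordan form
J =
  [2, 1, 0]
  [0, 2, 1]
  [0, 0, 2]
(up to reordering of blocks).

Per-block formulas:
  For a 3×3 Jordan block J_3(2): exp(t · J_3(2)) = e^(2t)·(I + t·N + (t^2/2)·N^2), where N is the 3×3 nilpotent shift.

After assembling e^{tJ} and conjugating by P, we get:

e^{tA} =
  [t^2*exp(2*t) - 2*t*exp(2*t) + exp(2*t), -t^2*exp(2*t)/2 + 3*t*exp(2*t), t^2*exp(2*t)/2 - 2*t*exp(2*t)]
  [-2*t^2*exp(2*t) + 6*t*exp(2*t), t^2*exp(2*t) - 7*t*exp(2*t) + exp(2*t), -t^2*exp(2*t) + 5*t*exp(2*t)]
  [-4*t^2*exp(2*t) + 10*t*exp(2*t), 2*t^2*exp(2*t) - 13*t*exp(2*t), -2*t^2*exp(2*t) + 9*t*exp(2*t) + exp(2*t)]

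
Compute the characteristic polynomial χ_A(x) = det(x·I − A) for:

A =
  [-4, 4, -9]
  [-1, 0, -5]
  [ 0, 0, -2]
x^3 + 6*x^2 + 12*x + 8

Expanding det(x·I − A) (e.g. by cofactor expansion or by noting that A is similar to its Jordan form J, which has the same characteristic polynomial as A) gives
  χ_A(x) = x^3 + 6*x^2 + 12*x + 8
which factors as (x + 2)^3. The eigenvalues (with algebraic multiplicities) are λ = -2 with multiplicity 3.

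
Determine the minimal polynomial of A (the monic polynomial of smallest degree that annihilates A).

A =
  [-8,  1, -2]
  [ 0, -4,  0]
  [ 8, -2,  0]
x^2 + 8*x + 16

The characteristic polynomial is χ_A(x) = (x + 4)^3, so the eigenvalues are known. The minimal polynomial is
  m_A(x) = Π_λ (x − λ)^{k_λ}
where k_λ is the size of the *largest* Jordan block for λ (equivalently, the smallest k with (A − λI)^k v = 0 for every generalised eigenvector v of λ).

  λ = -4: largest Jordan block has size 2, contributing (x + 4)^2

So m_A(x) = (x + 4)^2 = x^2 + 8*x + 16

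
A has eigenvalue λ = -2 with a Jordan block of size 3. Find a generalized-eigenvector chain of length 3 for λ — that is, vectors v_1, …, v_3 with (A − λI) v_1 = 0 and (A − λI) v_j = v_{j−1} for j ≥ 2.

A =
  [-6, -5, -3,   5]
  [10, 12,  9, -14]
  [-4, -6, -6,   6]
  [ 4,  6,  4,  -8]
A Jordan chain for λ = -2 of length 3:
v_1 = (-2, 8, -4, 4)ᵀ
v_2 = (-4, 10, -4, 4)ᵀ
v_3 = (1, 0, 0, 0)ᵀ

Let N = A − (-2)·I. We want v_3 with N^3 v_3 = 0 but N^2 v_3 ≠ 0; then v_{j-1} := N · v_j for j = 3, …, 2.

Pick v_3 = (1, 0, 0, 0)ᵀ.
Then v_2 = N · v_3 = (-4, 10, -4, 4)ᵀ.
Then v_1 = N · v_2 = (-2, 8, -4, 4)ᵀ.

Sanity check: (A − (-2)·I) v_1 = (0, 0, 0, 0)ᵀ = 0. ✓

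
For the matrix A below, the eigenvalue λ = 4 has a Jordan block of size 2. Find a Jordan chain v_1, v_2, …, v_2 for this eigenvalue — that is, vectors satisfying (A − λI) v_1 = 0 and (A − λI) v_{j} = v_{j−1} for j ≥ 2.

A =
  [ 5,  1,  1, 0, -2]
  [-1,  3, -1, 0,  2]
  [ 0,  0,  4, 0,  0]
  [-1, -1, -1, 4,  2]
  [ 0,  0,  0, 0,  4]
A Jordan chain for λ = 4 of length 2:
v_1 = (1, -1, 0, -1, 0)ᵀ
v_2 = (1, 0, 0, 0, 0)ᵀ

Let N = A − (4)·I. We want v_2 with N^2 v_2 = 0 but N^1 v_2 ≠ 0; then v_{j-1} := N · v_j for j = 2, …, 2.

Pick v_2 = (1, 0, 0, 0, 0)ᵀ.
Then v_1 = N · v_2 = (1, -1, 0, -1, 0)ᵀ.

Sanity check: (A − (4)·I) v_1 = (0, 0, 0, 0, 0)ᵀ = 0. ✓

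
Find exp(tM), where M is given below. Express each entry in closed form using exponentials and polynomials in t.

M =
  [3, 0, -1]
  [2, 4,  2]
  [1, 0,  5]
e^{tM} =
  [-t*exp(4*t) + exp(4*t), 0, -t*exp(4*t)]
  [2*t*exp(4*t), exp(4*t), 2*t*exp(4*t)]
  [t*exp(4*t), 0, t*exp(4*t) + exp(4*t)]

Strategy: write M = P · J · P⁻¹ where J is a Jordan canonical form, so e^{tM} = P · e^{tJ} · P⁻¹, and e^{tJ} can be computed block-by-block.

M has Jordan form
J =
  [4, 1, 0]
  [0, 4, 0]
  [0, 0, 4]
(up to reordering of blocks).

Per-block formulas:
  For a 2×2 Jordan block J_2(4): exp(t · J_2(4)) = e^(4t)·(I + t·N), where N is the 2×2 nilpotent shift.
  For a 1×1 block at λ = 4: exp(t · [4]) = [e^(4t)].

After assembling e^{tJ} and conjugating by P, we get:

e^{tM} =
  [-t*exp(4*t) + exp(4*t), 0, -t*exp(4*t)]
  [2*t*exp(4*t), exp(4*t), 2*t*exp(4*t)]
  [t*exp(4*t), 0, t*exp(4*t) + exp(4*t)]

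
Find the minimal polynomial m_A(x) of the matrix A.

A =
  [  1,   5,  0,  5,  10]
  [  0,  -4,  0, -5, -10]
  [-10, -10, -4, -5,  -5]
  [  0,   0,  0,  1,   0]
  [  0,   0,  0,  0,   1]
x^2 + 3*x - 4

The characteristic polynomial is χ_A(x) = (x - 1)^3*(x + 4)^2, so the eigenvalues are known. The minimal polynomial is
  m_A(x) = Π_λ (x − λ)^{k_λ}
where k_λ is the size of the *largest* Jordan block for λ (equivalently, the smallest k with (A − λI)^k v = 0 for every generalised eigenvector v of λ).

  λ = -4: largest Jordan block has size 1, contributing (x + 4)
  λ = 1: largest Jordan block has size 1, contributing (x − 1)

So m_A(x) = (x - 1)*(x + 4) = x^2 + 3*x - 4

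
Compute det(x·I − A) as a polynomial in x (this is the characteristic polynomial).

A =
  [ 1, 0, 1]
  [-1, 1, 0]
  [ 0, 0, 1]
x^3 - 3*x^2 + 3*x - 1

Expanding det(x·I − A) (e.g. by cofactor expansion or by noting that A is similar to its Jordan form J, which has the same characteristic polynomial as A) gives
  χ_A(x) = x^3 - 3*x^2 + 3*x - 1
which factors as (x - 1)^3. The eigenvalues (with algebraic multiplicities) are λ = 1 with multiplicity 3.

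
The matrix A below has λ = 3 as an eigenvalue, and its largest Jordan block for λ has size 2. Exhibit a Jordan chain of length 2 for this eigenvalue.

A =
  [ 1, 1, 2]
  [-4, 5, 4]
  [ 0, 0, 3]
A Jordan chain for λ = 3 of length 2:
v_1 = (-2, -4, 0)ᵀ
v_2 = (1, 0, 0)ᵀ

Let N = A − (3)·I. We want v_2 with N^2 v_2 = 0 but N^1 v_2 ≠ 0; then v_{j-1} := N · v_j for j = 2, …, 2.

Pick v_2 = (1, 0, 0)ᵀ.
Then v_1 = N · v_2 = (-2, -4, 0)ᵀ.

Sanity check: (A − (3)·I) v_1 = (0, 0, 0)ᵀ = 0. ✓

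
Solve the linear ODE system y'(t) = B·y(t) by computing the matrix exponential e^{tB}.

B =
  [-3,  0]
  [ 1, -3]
e^{tB} =
  [exp(-3*t), 0]
  [t*exp(-3*t), exp(-3*t)]

Strategy: write B = P · J · P⁻¹ where J is a Jordan canonical form, so e^{tB} = P · e^{tJ} · P⁻¹, and e^{tJ} can be computed block-by-block.

B has Jordan form
J =
  [-3,  1]
  [ 0, -3]
(up to reordering of blocks).

Per-block formulas:
  For a 2×2 Jordan block J_2(-3): exp(t · J_2(-3)) = e^(-3t)·(I + t·N), where N is the 2×2 nilpotent shift.

After assembling e^{tJ} and conjugating by P, we get:

e^{tB} =
  [exp(-3*t), 0]
  [t*exp(-3*t), exp(-3*t)]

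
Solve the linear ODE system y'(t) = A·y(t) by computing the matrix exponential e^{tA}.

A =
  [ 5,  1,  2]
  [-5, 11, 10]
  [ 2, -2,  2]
e^{tA} =
  [-t*exp(6*t) + exp(6*t), t*exp(6*t), 2*t*exp(6*t)]
  [-5*t*exp(6*t), 5*t*exp(6*t) + exp(6*t), 10*t*exp(6*t)]
  [2*t*exp(6*t), -2*t*exp(6*t), -4*t*exp(6*t) + exp(6*t)]

Strategy: write A = P · J · P⁻¹ where J is a Jordan canonical form, so e^{tA} = P · e^{tJ} · P⁻¹, and e^{tJ} can be computed block-by-block.

A has Jordan form
J =
  [6, 1, 0]
  [0, 6, 0]
  [0, 0, 6]
(up to reordering of blocks).

Per-block formulas:
  For a 1×1 block at λ = 6: exp(t · [6]) = [e^(6t)].
  For a 2×2 Jordan block J_2(6): exp(t · J_2(6)) = e^(6t)·(I + t·N), where N is the 2×2 nilpotent shift.

After assembling e^{tJ} and conjugating by P, we get:

e^{tA} =
  [-t*exp(6*t) + exp(6*t), t*exp(6*t), 2*t*exp(6*t)]
  [-5*t*exp(6*t), 5*t*exp(6*t) + exp(6*t), 10*t*exp(6*t)]
  [2*t*exp(6*t), -2*t*exp(6*t), -4*t*exp(6*t) + exp(6*t)]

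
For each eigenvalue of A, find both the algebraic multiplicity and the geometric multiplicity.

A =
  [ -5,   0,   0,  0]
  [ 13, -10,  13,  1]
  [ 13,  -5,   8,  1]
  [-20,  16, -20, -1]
λ = -5: alg = 2, geom = 2; λ = 1: alg = 2, geom = 1

Step 1 — factor the characteristic polynomial to read off the algebraic multiplicities:
  χ_A(x) = (x - 1)^2*(x + 5)^2

Step 2 — compute geometric multiplicities via the rank-nullity identity g(λ) = n − rank(A − λI):
  rank(A − (-5)·I) = 2, so dim ker(A − (-5)·I) = n − 2 = 2
  rank(A − (1)·I) = 3, so dim ker(A − (1)·I) = n − 3 = 1

Summary:
  λ = -5: algebraic multiplicity = 2, geometric multiplicity = 2
  λ = 1: algebraic multiplicity = 2, geometric multiplicity = 1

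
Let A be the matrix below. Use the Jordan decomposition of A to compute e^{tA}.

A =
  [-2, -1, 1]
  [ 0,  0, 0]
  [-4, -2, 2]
e^{tA} =
  [1 - 2*t, -t, t]
  [0, 1, 0]
  [-4*t, -2*t, 2*t + 1]

Strategy: write A = P · J · P⁻¹ where J is a Jordan canonical form, so e^{tA} = P · e^{tJ} · P⁻¹, and e^{tJ} can be computed block-by-block.

A has Jordan form
J =
  [0, 1, 0]
  [0, 0, 0]
  [0, 0, 0]
(up to reordering of blocks).

Per-block formulas:
  For a 1×1 block at λ = 0: exp(t · [0]) = [e^(0t)].
  For a 2×2 Jordan block J_2(0): exp(t · J_2(0)) = e^(0t)·(I + t·N), where N is the 2×2 nilpotent shift.

After assembling e^{tJ} and conjugating by P, we get:

e^{tA} =
  [1 - 2*t, -t, t]
  [0, 1, 0]
  [-4*t, -2*t, 2*t + 1]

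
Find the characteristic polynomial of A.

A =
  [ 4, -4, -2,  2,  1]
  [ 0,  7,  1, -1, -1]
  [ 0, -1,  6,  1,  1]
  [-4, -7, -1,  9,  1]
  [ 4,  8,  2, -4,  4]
x^5 - 30*x^4 + 360*x^3 - 2160*x^2 + 6480*x - 7776

Expanding det(x·I − A) (e.g. by cofactor expansion or by noting that A is similar to its Jordan form J, which has the same characteristic polynomial as A) gives
  χ_A(x) = x^5 - 30*x^4 + 360*x^3 - 2160*x^2 + 6480*x - 7776
which factors as (x - 6)^5. The eigenvalues (with algebraic multiplicities) are λ = 6 with multiplicity 5.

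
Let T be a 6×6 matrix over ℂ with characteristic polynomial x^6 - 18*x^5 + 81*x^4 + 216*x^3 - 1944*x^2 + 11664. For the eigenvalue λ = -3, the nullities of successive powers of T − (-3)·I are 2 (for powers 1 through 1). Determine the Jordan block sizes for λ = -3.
Block sizes for λ = -3: [1, 1]

From the dimensions of kernels of powers, the number of Jordan blocks of size at least j is d_j − d_{j−1} where d_j = dim ker(N^j) (with d_0 = 0). Computing the differences gives [2].
The number of blocks of size exactly k is (#blocks of size ≥ k) − (#blocks of size ≥ k + 1), so the partition is: 2 block(s) of size 1.
In nonincreasing order the block sizes are [1, 1].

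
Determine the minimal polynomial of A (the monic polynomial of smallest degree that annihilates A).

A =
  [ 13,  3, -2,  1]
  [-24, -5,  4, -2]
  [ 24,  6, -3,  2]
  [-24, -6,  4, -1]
x^2 - 2*x + 1

The characteristic polynomial is χ_A(x) = (x - 1)^4, so the eigenvalues are known. The minimal polynomial is
  m_A(x) = Π_λ (x − λ)^{k_λ}
where k_λ is the size of the *largest* Jordan block for λ (equivalently, the smallest k with (A − λI)^k v = 0 for every generalised eigenvector v of λ).

  λ = 1: largest Jordan block has size 2, contributing (x − 1)^2

So m_A(x) = (x - 1)^2 = x^2 - 2*x + 1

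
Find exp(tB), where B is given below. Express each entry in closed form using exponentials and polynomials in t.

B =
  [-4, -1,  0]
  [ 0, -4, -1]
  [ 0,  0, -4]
e^{tB} =
  [exp(-4*t), -t*exp(-4*t), t^2*exp(-4*t)/2]
  [0, exp(-4*t), -t*exp(-4*t)]
  [0, 0, exp(-4*t)]

Strategy: write B = P · J · P⁻¹ where J is a Jordan canonical form, so e^{tB} = P · e^{tJ} · P⁻¹, and e^{tJ} can be computed block-by-block.

B has Jordan form
J =
  [-4,  1,  0]
  [ 0, -4,  1]
  [ 0,  0, -4]
(up to reordering of blocks).

Per-block formulas:
  For a 3×3 Jordan block J_3(-4): exp(t · J_3(-4)) = e^(-4t)·(I + t·N + (t^2/2)·N^2), where N is the 3×3 nilpotent shift.

After assembling e^{tJ} and conjugating by P, we get:

e^{tB} =
  [exp(-4*t), -t*exp(-4*t), t^2*exp(-4*t)/2]
  [0, exp(-4*t), -t*exp(-4*t)]
  [0, 0, exp(-4*t)]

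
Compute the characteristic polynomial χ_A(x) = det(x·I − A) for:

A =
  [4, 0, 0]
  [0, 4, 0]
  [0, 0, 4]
x^3 - 12*x^2 + 48*x - 64

Expanding det(x·I − A) (e.g. by cofactor expansion or by noting that A is similar to its Jordan form J, which has the same characteristic polynomial as A) gives
  χ_A(x) = x^3 - 12*x^2 + 48*x - 64
which factors as (x - 4)^3. The eigenvalues (with algebraic multiplicities) are λ = 4 with multiplicity 3.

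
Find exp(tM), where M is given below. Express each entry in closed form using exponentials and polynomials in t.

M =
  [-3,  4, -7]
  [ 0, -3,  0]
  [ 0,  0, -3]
e^{tM} =
  [exp(-3*t), 4*t*exp(-3*t), -7*t*exp(-3*t)]
  [0, exp(-3*t), 0]
  [0, 0, exp(-3*t)]

Strategy: write M = P · J · P⁻¹ where J is a Jordan canonical form, so e^{tM} = P · e^{tJ} · P⁻¹, and e^{tJ} can be computed block-by-block.

M has Jordan form
J =
  [-3,  1,  0]
  [ 0, -3,  0]
  [ 0,  0, -3]
(up to reordering of blocks).

Per-block formulas:
  For a 1×1 block at λ = -3: exp(t · [-3]) = [e^(-3t)].
  For a 2×2 Jordan block J_2(-3): exp(t · J_2(-3)) = e^(-3t)·(I + t·N), where N is the 2×2 nilpotent shift.

After assembling e^{tJ} and conjugating by P, we get:

e^{tM} =
  [exp(-3*t), 4*t*exp(-3*t), -7*t*exp(-3*t)]
  [0, exp(-3*t), 0]
  [0, 0, exp(-3*t)]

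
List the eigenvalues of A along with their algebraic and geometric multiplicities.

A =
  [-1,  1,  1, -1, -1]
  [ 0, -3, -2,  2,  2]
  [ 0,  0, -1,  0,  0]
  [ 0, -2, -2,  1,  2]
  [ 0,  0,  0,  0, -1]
λ = -1: alg = 5, geom = 4

Step 1 — factor the characteristic polynomial to read off the algebraic multiplicities:
  χ_A(x) = (x + 1)^5

Step 2 — compute geometric multiplicities via the rank-nullity identity g(λ) = n − rank(A − λI):
  rank(A − (-1)·I) = 1, so dim ker(A − (-1)·I) = n − 1 = 4

Summary:
  λ = -1: algebraic multiplicity = 5, geometric multiplicity = 4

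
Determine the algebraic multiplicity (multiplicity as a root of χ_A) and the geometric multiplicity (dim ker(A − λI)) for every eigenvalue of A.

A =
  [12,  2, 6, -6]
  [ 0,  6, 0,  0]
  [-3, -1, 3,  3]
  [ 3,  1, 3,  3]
λ = 6: alg = 4, geom = 3

Step 1 — factor the characteristic polynomial to read off the algebraic multiplicities:
  χ_A(x) = (x - 6)^4

Step 2 — compute geometric multiplicities via the rank-nullity identity g(λ) = n − rank(A − λI):
  rank(A − (6)·I) = 1, so dim ker(A − (6)·I) = n − 1 = 3

Summary:
  λ = 6: algebraic multiplicity = 4, geometric multiplicity = 3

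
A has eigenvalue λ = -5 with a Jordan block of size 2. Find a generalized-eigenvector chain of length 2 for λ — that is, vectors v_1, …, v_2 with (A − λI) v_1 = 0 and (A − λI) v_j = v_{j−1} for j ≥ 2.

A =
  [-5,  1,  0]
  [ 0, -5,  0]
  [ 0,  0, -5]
A Jordan chain for λ = -5 of length 2:
v_1 = (1, 0, 0)ᵀ
v_2 = (0, 1, 0)ᵀ

Let N = A − (-5)·I. We want v_2 with N^2 v_2 = 0 but N^1 v_2 ≠ 0; then v_{j-1} := N · v_j for j = 2, …, 2.

Pick v_2 = (0, 1, 0)ᵀ.
Then v_1 = N · v_2 = (1, 0, 0)ᵀ.

Sanity check: (A − (-5)·I) v_1 = (0, 0, 0)ᵀ = 0. ✓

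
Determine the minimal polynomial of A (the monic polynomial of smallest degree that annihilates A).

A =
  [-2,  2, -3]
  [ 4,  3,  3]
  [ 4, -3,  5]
x^3 - 6*x^2 + 12*x - 8

The characteristic polynomial is χ_A(x) = (x - 2)^3, so the eigenvalues are known. The minimal polynomial is
  m_A(x) = Π_λ (x − λ)^{k_λ}
where k_λ is the size of the *largest* Jordan block for λ (equivalently, the smallest k with (A − λI)^k v = 0 for every generalised eigenvector v of λ).

  λ = 2: largest Jordan block has size 3, contributing (x − 2)^3

So m_A(x) = (x - 2)^3 = x^3 - 6*x^2 + 12*x - 8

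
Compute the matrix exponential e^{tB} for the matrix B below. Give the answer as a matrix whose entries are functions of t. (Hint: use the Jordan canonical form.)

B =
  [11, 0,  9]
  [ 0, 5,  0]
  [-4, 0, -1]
e^{tB} =
  [6*t*exp(5*t) + exp(5*t), 0, 9*t*exp(5*t)]
  [0, exp(5*t), 0]
  [-4*t*exp(5*t), 0, -6*t*exp(5*t) + exp(5*t)]

Strategy: write B = P · J · P⁻¹ where J is a Jordan canonical form, so e^{tB} = P · e^{tJ} · P⁻¹, and e^{tJ} can be computed block-by-block.

B has Jordan form
J =
  [5, 1, 0]
  [0, 5, 0]
  [0, 0, 5]
(up to reordering of blocks).

Per-block formulas:
  For a 1×1 block at λ = 5: exp(t · [5]) = [e^(5t)].
  For a 2×2 Jordan block J_2(5): exp(t · J_2(5)) = e^(5t)·(I + t·N), where N is the 2×2 nilpotent shift.

After assembling e^{tJ} and conjugating by P, we get:

e^{tB} =
  [6*t*exp(5*t) + exp(5*t), 0, 9*t*exp(5*t)]
  [0, exp(5*t), 0]
  [-4*t*exp(5*t), 0, -6*t*exp(5*t) + exp(5*t)]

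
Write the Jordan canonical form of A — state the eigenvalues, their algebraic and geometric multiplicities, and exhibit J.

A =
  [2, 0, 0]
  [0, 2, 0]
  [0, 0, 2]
J_1(2) ⊕ J_1(2) ⊕ J_1(2)

The characteristic polynomial is
  det(x·I − A) = x^3 - 6*x^2 + 12*x - 8 = (x - 2)^3

Eigenvalues and multiplicities (the geometric multiplicity of λ is n − rank(A − λI), which equals the number of Jordan blocks for λ):
  λ = 2: algebraic multiplicity = 3, geometric multiplicity = 3

Determining the block sizes for each eigenvalue:
  λ = 2: gm = am = 3, so every block has size 1 → block sizes [1, 1, 1]

Assembling the blocks gives a Jordan form
J =
  [2, 0, 0]
  [0, 2, 0]
  [0, 0, 2]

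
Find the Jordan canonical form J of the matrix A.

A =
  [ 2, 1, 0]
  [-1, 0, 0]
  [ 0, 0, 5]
J_2(1) ⊕ J_1(5)

The characteristic polynomial is
  det(x·I − A) = x^3 - 7*x^2 + 11*x - 5 = (x - 5)*(x - 1)^2

Eigenvalues and multiplicities (the geometric multiplicity of λ is n − rank(A − λI), which equals the number of Jordan blocks for λ):
  λ = 1: algebraic multiplicity = 2, geometric multiplicity = 1
  λ = 5: algebraic multiplicity = 1, geometric multiplicity = 1

Determining the block sizes for each eigenvalue:
  λ = 1: one block (gm = 1), so the single block has size am = 2 → block sizes [2]
  λ = 5: one block (gm = 1), so the single block has size am = 1 → block sizes [1]

Assembling the blocks gives a Jordan form
J =
  [1, 1, 0]
  [0, 1, 0]
  [0, 0, 5]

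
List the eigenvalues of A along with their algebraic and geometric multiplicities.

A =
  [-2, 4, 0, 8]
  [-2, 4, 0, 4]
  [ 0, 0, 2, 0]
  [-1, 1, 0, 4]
λ = 2: alg = 4, geom = 3

Step 1 — factor the characteristic polynomial to read off the algebraic multiplicities:
  χ_A(x) = (x - 2)^4

Step 2 — compute geometric multiplicities via the rank-nullity identity g(λ) = n − rank(A − λI):
  rank(A − (2)·I) = 1, so dim ker(A − (2)·I) = n − 1 = 3

Summary:
  λ = 2: algebraic multiplicity = 4, geometric multiplicity = 3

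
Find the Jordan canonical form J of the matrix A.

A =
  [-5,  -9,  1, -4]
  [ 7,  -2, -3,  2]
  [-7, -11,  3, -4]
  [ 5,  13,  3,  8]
J_3(0) ⊕ J_1(4)

The characteristic polynomial is
  det(x·I − A) = x^4 - 4*x^3 = x^3*(x - 4)

Eigenvalues and multiplicities (the geometric multiplicity of λ is n − rank(A − λI), which equals the number of Jordan blocks for λ):
  λ = 0: algebraic multiplicity = 3, geometric multiplicity = 1
  λ = 4: algebraic multiplicity = 1, geometric multiplicity = 1

Determining the block sizes for each eigenvalue:
  λ = 0: one block (gm = 1), so the single block has size am = 3 → block sizes [3]
  λ = 4: one block (gm = 1), so the single block has size am = 1 → block sizes [1]

Assembling the blocks gives a Jordan form
J =
  [0, 1, 0, 0]
  [0, 0, 1, 0]
  [0, 0, 0, 0]
  [0, 0, 0, 4]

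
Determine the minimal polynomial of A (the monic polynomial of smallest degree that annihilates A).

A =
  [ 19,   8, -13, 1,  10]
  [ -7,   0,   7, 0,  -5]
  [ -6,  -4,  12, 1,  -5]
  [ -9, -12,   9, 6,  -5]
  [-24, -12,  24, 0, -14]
x^4 - 17*x^3 + 100*x^2 - 228*x + 144

The characteristic polynomial is χ_A(x) = (x - 6)^3*(x - 4)*(x - 1), so the eigenvalues are known. The minimal polynomial is
  m_A(x) = Π_λ (x − λ)^{k_λ}
where k_λ is the size of the *largest* Jordan block for λ (equivalently, the smallest k with (A − λI)^k v = 0 for every generalised eigenvector v of λ).

  λ = 1: largest Jordan block has size 1, contributing (x − 1)
  λ = 4: largest Jordan block has size 1, contributing (x − 4)
  λ = 6: largest Jordan block has size 2, contributing (x − 6)^2

So m_A(x) = (x - 6)^2*(x - 4)*(x - 1) = x^4 - 17*x^3 + 100*x^2 - 228*x + 144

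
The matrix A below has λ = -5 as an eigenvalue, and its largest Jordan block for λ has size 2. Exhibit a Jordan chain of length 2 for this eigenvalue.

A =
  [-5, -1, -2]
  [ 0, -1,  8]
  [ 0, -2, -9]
A Jordan chain for λ = -5 of length 2:
v_1 = (-1, 4, -2)ᵀ
v_2 = (0, 1, 0)ᵀ

Let N = A − (-5)·I. We want v_2 with N^2 v_2 = 0 but N^1 v_2 ≠ 0; then v_{j-1} := N · v_j for j = 2, …, 2.

Pick v_2 = (0, 1, 0)ᵀ.
Then v_1 = N · v_2 = (-1, 4, -2)ᵀ.

Sanity check: (A − (-5)·I) v_1 = (0, 0, 0)ᵀ = 0. ✓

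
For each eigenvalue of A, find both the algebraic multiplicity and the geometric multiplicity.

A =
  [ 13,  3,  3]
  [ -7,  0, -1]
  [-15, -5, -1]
λ = 4: alg = 3, geom = 1

Step 1 — factor the characteristic polynomial to read off the algebraic multiplicities:
  χ_A(x) = (x - 4)^3

Step 2 — compute geometric multiplicities via the rank-nullity identity g(λ) = n − rank(A − λI):
  rank(A − (4)·I) = 2, so dim ker(A − (4)·I) = n − 2 = 1

Summary:
  λ = 4: algebraic multiplicity = 3, geometric multiplicity = 1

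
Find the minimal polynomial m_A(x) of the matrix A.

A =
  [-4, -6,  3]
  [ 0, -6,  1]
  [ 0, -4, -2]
x^2 + 8*x + 16

The characteristic polynomial is χ_A(x) = (x + 4)^3, so the eigenvalues are known. The minimal polynomial is
  m_A(x) = Π_λ (x − λ)^{k_λ}
where k_λ is the size of the *largest* Jordan block for λ (equivalently, the smallest k with (A − λI)^k v = 0 for every generalised eigenvector v of λ).

  λ = -4: largest Jordan block has size 2, contributing (x + 4)^2

So m_A(x) = (x + 4)^2 = x^2 + 8*x + 16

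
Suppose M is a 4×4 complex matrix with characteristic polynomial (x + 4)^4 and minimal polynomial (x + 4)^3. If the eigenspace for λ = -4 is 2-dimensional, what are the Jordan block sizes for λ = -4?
Block sizes for λ = -4: [3, 1]

Step 1 — from the characteristic polynomial, algebraic multiplicity of λ = -4 is 4. From dim ker(M − (-4)·I) = 2, there are exactly 2 Jordan blocks for λ = -4.
Step 2 — from the minimal polynomial, the factor (x + 4)^3 tells us the largest block for λ = -4 has size 3.
Step 3 — with total size 4, 2 blocks, and largest block 3, the block sizes (in nonincreasing order) are [3, 1].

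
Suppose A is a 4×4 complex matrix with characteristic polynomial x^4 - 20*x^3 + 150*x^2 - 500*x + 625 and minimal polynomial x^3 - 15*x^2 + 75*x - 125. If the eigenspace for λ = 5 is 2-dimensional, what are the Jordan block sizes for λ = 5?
Block sizes for λ = 5: [3, 1]

Step 1 — from the characteristic polynomial, algebraic multiplicity of λ = 5 is 4. From dim ker(A − (5)·I) = 2, there are exactly 2 Jordan blocks for λ = 5.
Step 2 — from the minimal polynomial, the factor (x − 5)^3 tells us the largest block for λ = 5 has size 3.
Step 3 — with total size 4, 2 blocks, and largest block 3, the block sizes (in nonincreasing order) are [3, 1].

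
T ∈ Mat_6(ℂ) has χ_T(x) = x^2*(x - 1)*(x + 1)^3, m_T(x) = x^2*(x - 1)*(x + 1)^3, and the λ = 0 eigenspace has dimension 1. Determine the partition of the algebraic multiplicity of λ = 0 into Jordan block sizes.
Block sizes for λ = 0: [2]

Step 1 — from the characteristic polynomial, algebraic multiplicity of λ = 0 is 2. From dim ker(T − (0)·I) = 1, there are exactly 1 Jordan blocks for λ = 0.
Step 2 — from the minimal polynomial, the factor (x − 0)^2 tells us the largest block for λ = 0 has size 2.
Step 3 — with total size 2, 1 blocks, and largest block 2, the block sizes (in nonincreasing order) are [2].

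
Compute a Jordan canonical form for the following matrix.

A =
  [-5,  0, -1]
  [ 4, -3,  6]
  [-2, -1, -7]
J_3(-5)

The characteristic polynomial is
  det(x·I − A) = x^3 + 15*x^2 + 75*x + 125 = (x + 5)^3

Eigenvalues and multiplicities (the geometric multiplicity of λ is n − rank(A − λI), which equals the number of Jordan blocks for λ):
  λ = -5: algebraic multiplicity = 3, geometric multiplicity = 1

Determining the block sizes for each eigenvalue:
  λ = -5: one block (gm = 1), so the single block has size am = 3 → block sizes [3]

Assembling the blocks gives a Jordan form
J =
  [-5,  1,  0]
  [ 0, -5,  1]
  [ 0,  0, -5]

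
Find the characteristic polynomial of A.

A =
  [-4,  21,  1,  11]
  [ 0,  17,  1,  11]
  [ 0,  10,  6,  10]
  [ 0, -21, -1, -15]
x^4 - 4*x^3 - 44*x^2 + 96*x + 576

Expanding det(x·I − A) (e.g. by cofactor expansion or by noting that A is similar to its Jordan form J, which has the same characteristic polynomial as A) gives
  χ_A(x) = x^4 - 4*x^3 - 44*x^2 + 96*x + 576
which factors as (x - 6)^2*(x + 4)^2. The eigenvalues (with algebraic multiplicities) are λ = -4 with multiplicity 2, λ = 6 with multiplicity 2.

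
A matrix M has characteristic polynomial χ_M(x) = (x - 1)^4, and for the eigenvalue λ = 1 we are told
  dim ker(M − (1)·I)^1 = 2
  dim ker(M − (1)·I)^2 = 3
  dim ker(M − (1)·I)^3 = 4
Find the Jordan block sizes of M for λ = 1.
Block sizes for λ = 1: [3, 1]

From the dimensions of kernels of powers, the number of Jordan blocks of size at least j is d_j − d_{j−1} where d_j = dim ker(N^j) (with d_0 = 0). Computing the differences gives [2, 1, 1].
The number of blocks of size exactly k is (#blocks of size ≥ k) − (#blocks of size ≥ k + 1), so the partition is: 1 block(s) of size 1, 1 block(s) of size 3.
In nonincreasing order the block sizes are [3, 1].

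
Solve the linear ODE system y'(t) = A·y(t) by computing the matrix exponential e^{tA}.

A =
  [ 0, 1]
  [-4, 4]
e^{tA} =
  [-2*t*exp(2*t) + exp(2*t), t*exp(2*t)]
  [-4*t*exp(2*t), 2*t*exp(2*t) + exp(2*t)]

Strategy: write A = P · J · P⁻¹ where J is a Jordan canonical form, so e^{tA} = P · e^{tJ} · P⁻¹, and e^{tJ} can be computed block-by-block.

A has Jordan form
J =
  [2, 1]
  [0, 2]
(up to reordering of blocks).

Per-block formulas:
  For a 2×2 Jordan block J_2(2): exp(t · J_2(2)) = e^(2t)·(I + t·N), where N is the 2×2 nilpotent shift.

After assembling e^{tJ} and conjugating by P, we get:

e^{tA} =
  [-2*t*exp(2*t) + exp(2*t), t*exp(2*t)]
  [-4*t*exp(2*t), 2*t*exp(2*t) + exp(2*t)]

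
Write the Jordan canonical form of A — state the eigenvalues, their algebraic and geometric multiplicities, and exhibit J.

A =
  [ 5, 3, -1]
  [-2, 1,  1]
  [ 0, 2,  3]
J_3(3)

The characteristic polynomial is
  det(x·I − A) = x^3 - 9*x^2 + 27*x - 27 = (x - 3)^3

Eigenvalues and multiplicities (the geometric multiplicity of λ is n − rank(A − λI), which equals the number of Jordan blocks for λ):
  λ = 3: algebraic multiplicity = 3, geometric multiplicity = 1

Determining the block sizes for each eigenvalue:
  λ = 3: one block (gm = 1), so the single block has size am = 3 → block sizes [3]

Assembling the blocks gives a Jordan form
J =
  [3, 1, 0]
  [0, 3, 1]
  [0, 0, 3]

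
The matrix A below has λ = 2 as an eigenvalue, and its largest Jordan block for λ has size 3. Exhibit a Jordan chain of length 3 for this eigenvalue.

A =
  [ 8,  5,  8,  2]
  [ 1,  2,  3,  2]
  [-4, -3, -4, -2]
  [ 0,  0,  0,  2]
A Jordan chain for λ = 2 of length 3:
v_1 = (9, -6, -3, 0)ᵀ
v_2 = (6, 1, -4, 0)ᵀ
v_3 = (1, 0, 0, 0)ᵀ

Let N = A − (2)·I. We want v_3 with N^3 v_3 = 0 but N^2 v_3 ≠ 0; then v_{j-1} := N · v_j for j = 3, …, 2.

Pick v_3 = (1, 0, 0, 0)ᵀ.
Then v_2 = N · v_3 = (6, 1, -4, 0)ᵀ.
Then v_1 = N · v_2 = (9, -6, -3, 0)ᵀ.

Sanity check: (A − (2)·I) v_1 = (0, 0, 0, 0)ᵀ = 0. ✓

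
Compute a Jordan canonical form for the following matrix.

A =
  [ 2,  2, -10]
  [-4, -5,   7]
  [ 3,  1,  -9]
J_3(-4)

The characteristic polynomial is
  det(x·I − A) = x^3 + 12*x^2 + 48*x + 64 = (x + 4)^3

Eigenvalues and multiplicities (the geometric multiplicity of λ is n − rank(A − λI), which equals the number of Jordan blocks for λ):
  λ = -4: algebraic multiplicity = 3, geometric multiplicity = 1

Determining the block sizes for each eigenvalue:
  λ = -4: one block (gm = 1), so the single block has size am = 3 → block sizes [3]

Assembling the blocks gives a Jordan form
J =
  [-4,  1,  0]
  [ 0, -4,  1]
  [ 0,  0, -4]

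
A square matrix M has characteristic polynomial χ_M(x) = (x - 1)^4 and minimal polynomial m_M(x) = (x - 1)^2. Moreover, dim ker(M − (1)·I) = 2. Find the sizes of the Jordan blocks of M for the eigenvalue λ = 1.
Block sizes for λ = 1: [2, 2]

Step 1 — from the characteristic polynomial, algebraic multiplicity of λ = 1 is 4. From dim ker(M − (1)·I) = 2, there are exactly 2 Jordan blocks for λ = 1.
Step 2 — from the minimal polynomial, the factor (x − 1)^2 tells us the largest block for λ = 1 has size 2.
Step 3 — with total size 4, 2 blocks, and largest block 2, the block sizes (in nonincreasing order) are [2, 2].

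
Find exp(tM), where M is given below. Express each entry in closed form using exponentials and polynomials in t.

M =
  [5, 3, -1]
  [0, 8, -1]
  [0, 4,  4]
e^{tM} =
  [exp(5*t), 2*t*exp(6*t) + exp(6*t) - exp(5*t), -t*exp(6*t)]
  [0, 2*t*exp(6*t) + exp(6*t), -t*exp(6*t)]
  [0, 4*t*exp(6*t), -2*t*exp(6*t) + exp(6*t)]

Strategy: write M = P · J · P⁻¹ where J is a Jordan canonical form, so e^{tM} = P · e^{tJ} · P⁻¹, and e^{tJ} can be computed block-by-block.

M has Jordan form
J =
  [5, 0, 0]
  [0, 6, 1]
  [0, 0, 6]
(up to reordering of blocks).

Per-block formulas:
  For a 2×2 Jordan block J_2(6): exp(t · J_2(6)) = e^(6t)·(I + t·N), where N is the 2×2 nilpotent shift.
  For a 1×1 block at λ = 5: exp(t · [5]) = [e^(5t)].

After assembling e^{tJ} and conjugating by P, we get:

e^{tM} =
  [exp(5*t), 2*t*exp(6*t) + exp(6*t) - exp(5*t), -t*exp(6*t)]
  [0, 2*t*exp(6*t) + exp(6*t), -t*exp(6*t)]
  [0, 4*t*exp(6*t), -2*t*exp(6*t) + exp(6*t)]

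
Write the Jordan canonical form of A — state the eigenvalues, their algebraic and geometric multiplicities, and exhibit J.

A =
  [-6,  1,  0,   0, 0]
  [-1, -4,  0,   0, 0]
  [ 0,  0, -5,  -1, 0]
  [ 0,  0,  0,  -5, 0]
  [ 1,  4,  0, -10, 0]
J_2(-5) ⊕ J_2(-5) ⊕ J_1(0)

The characteristic polynomial is
  det(x·I − A) = x^5 + 20*x^4 + 150*x^3 + 500*x^2 + 625*x = x*(x + 5)^4

Eigenvalues and multiplicities (the geometric multiplicity of λ is n − rank(A − λI), which equals the number of Jordan blocks for λ):
  λ = -5: algebraic multiplicity = 4, geometric multiplicity = 2
  λ = 0: algebraic multiplicity = 1, geometric multiplicity = 1

Determining the block sizes for each eigenvalue:
  λ = -5: with am = 4 and gm = 2, the partition is not yet determined (e.g. several partitions of 4 into 2 parts exist). Let N = A − (-5)·I. Computing rank(N^1) = 3, rank(N^2) = 1; the number of blocks of size ≥ j is rank(N^{j−1}) − rank(N^j), giving [2, 2]. So we have 2 block(s) of size 2 → block sizes [2, 2]
  λ = 0: one block (gm = 1), so the single block has size am = 1 → block sizes [1]

Assembling the blocks gives a Jordan form
J =
  [-5,  1,  0,  0, 0]
  [ 0, -5,  0,  0, 0]
  [ 0,  0, -5,  1, 0]
  [ 0,  0,  0, -5, 0]
  [ 0,  0,  0,  0, 0]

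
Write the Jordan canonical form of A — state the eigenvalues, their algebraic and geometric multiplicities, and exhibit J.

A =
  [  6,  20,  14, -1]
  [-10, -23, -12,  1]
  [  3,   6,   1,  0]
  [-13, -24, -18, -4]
J_3(-5) ⊕ J_1(-5)

The characteristic polynomial is
  det(x·I − A) = x^4 + 20*x^3 + 150*x^2 + 500*x + 625 = (x + 5)^4

Eigenvalues and multiplicities (the geometric multiplicity of λ is n − rank(A − λI), which equals the number of Jordan blocks for λ):
  λ = -5: algebraic multiplicity = 4, geometric multiplicity = 2

Determining the block sizes for each eigenvalue:
  λ = -5: with am = 4 and gm = 2, the partition is not yet determined (e.g. several partitions of 4 into 2 parts exist). Let N = A − (-5)·I. Computing rank(N^1) = 2, rank(N^2) = 1, rank(N^3) = 0; the number of blocks of size ≥ j is rank(N^{j−1}) − rank(N^j), giving [2, 1, 1]. So we have 1 block(s) of size 3, 1 block(s) of size 1 → block sizes [3, 1]

Assembling the blocks gives a Jordan form
J =
  [-5,  1,  0,  0]
  [ 0, -5,  1,  0]
  [ 0,  0, -5,  0]
  [ 0,  0,  0, -5]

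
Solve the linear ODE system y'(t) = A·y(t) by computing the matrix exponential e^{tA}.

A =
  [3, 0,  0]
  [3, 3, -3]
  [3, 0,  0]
e^{tA} =
  [exp(3*t), 0, 0]
  [exp(3*t) - 1, exp(3*t), 1 - exp(3*t)]
  [exp(3*t) - 1, 0, 1]

Strategy: write A = P · J · P⁻¹ where J is a Jordan canonical form, so e^{tA} = P · e^{tJ} · P⁻¹, and e^{tJ} can be computed block-by-block.

A has Jordan form
J =
  [0, 0, 0]
  [0, 3, 0]
  [0, 0, 3]
(up to reordering of blocks).

Per-block formulas:
  For a 1×1 block at λ = 3: exp(t · [3]) = [e^(3t)].
  For a 1×1 block at λ = 0: exp(t · [0]) = [e^(0t)].

After assembling e^{tJ} and conjugating by P, we get:

e^{tA} =
  [exp(3*t), 0, 0]
  [exp(3*t) - 1, exp(3*t), 1 - exp(3*t)]
  [exp(3*t) - 1, 0, 1]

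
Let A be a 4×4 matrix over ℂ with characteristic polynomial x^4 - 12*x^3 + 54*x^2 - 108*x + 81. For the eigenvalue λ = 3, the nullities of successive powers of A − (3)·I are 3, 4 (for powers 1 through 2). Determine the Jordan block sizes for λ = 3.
Block sizes for λ = 3: [2, 1, 1]

From the dimensions of kernels of powers, the number of Jordan blocks of size at least j is d_j − d_{j−1} where d_j = dim ker(N^j) (with d_0 = 0). Computing the differences gives [3, 1].
The number of blocks of size exactly k is (#blocks of size ≥ k) − (#blocks of size ≥ k + 1), so the partition is: 2 block(s) of size 1, 1 block(s) of size 2.
In nonincreasing order the block sizes are [2, 1, 1].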